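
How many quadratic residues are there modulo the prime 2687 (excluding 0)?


For prime p, the number of non-zero quadratic residues is (p-1)/2.
= (2687-1)/2
= 1343

1343


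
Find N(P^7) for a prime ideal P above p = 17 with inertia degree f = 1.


N(P^a) = p^(a*f)
= 17^(7*1)
= 17^7
= 410338673

410338673


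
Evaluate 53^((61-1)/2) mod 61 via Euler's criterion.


p = 61 is prime and the exponent is (p-1)/2 = 30, so by Euler's criterion 53^30 = (53/61) = +1 or -1 mod 61.
Compute by square-and-multiply:
  30 = 16 + 8 + 4 + 2 (binary 11110)
  Repeated squaring mod 61: 53^1 = 53, 53^2 = 3, 53^4 = 9, 53^8 = 20, 53^16 = 34
  53^30 = 53^16 * 53^8 * 53^4 * 53^2 = 34 * 20 * 9 * 3 mod 61
    34 * 20 = 680 = 9 mod 61
    9 * 9 = 81 = 20 mod 61
    20 * 3 = 60 = 60 mod 61
  53^30 = 60 mod 61
Result 60 = p - 1 = -1 mod 61: 53 is a quadratic non-residue mod 61. As a residue in [0, p-1] the value is 60.
53^30 mod 61 = 60

60


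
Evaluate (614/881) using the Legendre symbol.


p = 881 is prime, so compute (614/881) with the reciprocity algorithm (Jacobi-symbol steps: pull out 2s via (2/n), flip via reciprocity, reduce):
  pull out 2: (2/881) = +1  (since 881 mod 8 = 1)
  reciprocity: (307/881) -> +(881/307)
  reduce: (267/307)
  reciprocity: (267/307) -> -(307/267)
  reduce: (40/267)
  pull out 2: (2/267) = -1  (since 267 mod 8 = 3)
  pull out 2: (2/267) = -1  (since 267 mod 8 = 3)
  pull out 2: (2/267) = -1  (since 267 mod 8 = 3)
  reciprocity: (5/267) -> +(267/5)
  reduce: (2/5)
  pull out 2: (2/5) = -1  (since 5 mod 8 = 5)
  (1/5) = 1
Product of signs = -1
(614/881) = -1

-1


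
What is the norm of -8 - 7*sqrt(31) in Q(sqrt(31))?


N(a + b*sqrt(d)) = a^2 - d*b^2
= (-8)^2 - (31)*(-7)^2
= 64 - 1519
= -1455

-1455


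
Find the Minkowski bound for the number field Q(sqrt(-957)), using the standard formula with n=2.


d = -957, d mod 4 = 3, so disc(K) = 4d = -3828; |disc(K)| = 3828
Imaginary quadratic field, so n = 2, s = r2 = 1, r1 = 0
M = (n!/n^n) * (4/pi)^s * sqrt(|disc(K)|) = (2!/2^2) * (4/pi)^1 * sqrt(3828)
= 0.5 * 1.273240 * 61.870833
= 39.3882

39.3882


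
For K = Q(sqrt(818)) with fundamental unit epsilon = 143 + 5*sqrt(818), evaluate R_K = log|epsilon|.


epsilon = 143 + 5*sqrt(818)
= 286.0035
R = ln(286.0035)
= 5.6560

5.6560


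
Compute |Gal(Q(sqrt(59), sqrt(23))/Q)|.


The 2 square roots of distinct primes are multiplicatively independent over Q,
so [K:Q] = 2^2 and Gal(K/Q) is isomorphic to (Z/2Z)^2.
|Gal| = 2^2 = 4

4


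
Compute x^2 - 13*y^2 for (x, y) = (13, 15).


x^2 - d*y^2
= 13^2 - 13*15^2
= 169 - 2925
= -2756

-2756


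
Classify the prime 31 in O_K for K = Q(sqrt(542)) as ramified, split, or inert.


K = Q(sqrt(542)). Since d mod 4 = 2, disc(K) = 2168.
Check p | disc: 2168 mod 31 = 29.
p does not divide disc. Compute Legendre symbol (d/p):
15^((31-1)/2) mod 31 = -1
(d/p) = -1, so p is inert: (p) stays prime with e=1, f=2, g=1.
Therefore p is inert.

inert


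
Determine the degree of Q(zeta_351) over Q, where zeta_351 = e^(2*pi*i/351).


The degree equals Euler's totient phi(351).
351 = 3^3 * 13
phi(351) = 216

216


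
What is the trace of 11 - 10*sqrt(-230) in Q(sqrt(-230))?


Tr(a + b*sqrt(d)) = (a + b*sqrt(d)) + (a - b*sqrt(d)) = 2a
= 2 * (11)
= 22

22


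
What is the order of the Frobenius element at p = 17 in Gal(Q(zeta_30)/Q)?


The Frobenius at p in Gal(Q(zeta_n)/Q) = (Z/nZ)* is the class of p, so its order is ord_30(17), the smallest k >= 1 with 17^k = 1 mod 30.
n = 30 = 2 * 3 * 5, phi(30) = 8; the order divides phi(n).
Divisors of 8: 1, 2, 4, 8
Repeated squaring mod 30: 17^1 = 17, 17^2 = 19, 17^4 = 1, 17^8 = 1
Test divisors in increasing order:
  k=1: 17^1 = 17 mod 30
  k=2: 17^2 = 19 mod 30
  k=4: 17^4 = 1 mod 30  <- first divisor giving 1
Order = 4

4


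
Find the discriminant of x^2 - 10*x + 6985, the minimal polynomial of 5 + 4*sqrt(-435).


The element 5 + 4*sqrt(-435) has minimal polynomial:
x^2 - 10*x + 6985
Discriminant = (-10)^2 - 4*(6985)
= 100 - 27940
= -27840

-27840


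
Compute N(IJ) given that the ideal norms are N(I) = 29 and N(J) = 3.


N(IJ) = N(I) * N(J)
= 29 * 3
= 87

87


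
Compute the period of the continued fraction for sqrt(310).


Run the CF algorithm for sqrt(310).
a_0 = floor(sqrt(310)) = 17; set m_0=0, q_0=1.
Recurrence: m' = q*a - m,  q' = (d - m'^2)/q,  a' = floor((a_0 + m')/q').
  step 1: m=17, q=21, a=1
  step 2: m=4, q=14, a=1
  step 3: m=10, q=15, a=1
  step 4: m=5, q=19, a=1
  step 5: m=14, q=6, a=5
  step 6: m=16, q=9, a=3
  step 7: m=11, q=21, a=1
  step 8: m=10, q=10, a=2
  step 9: m=10, q=21, a=1
  step 10: m=11, q=9, a=3
  step 11: m=16, q=6, a=5
  step 12: m=14, q=19, a=1
  step 13: m=5, q=15, a=1
  step 14: m=10, q=14, a=1
  step 15: m=4, q=21, a=1
  step 16: m=17, q=1, a=34
a_16 = 2*a_0 = 34, so the period closes here.
sqrt(310) = [17; 1, 1, 1, 1, 5, 3, 1, 2, 1, 3, 5, 1, 1, 1, 1, 34]
Period length = 16

16


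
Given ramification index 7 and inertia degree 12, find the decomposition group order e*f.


|D_P| = e * f
= 7 * 12
= 84

84


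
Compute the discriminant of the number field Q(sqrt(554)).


For K = Q(sqrt(d)) with d squarefree: disc(K) = d if d = 1 mod 4, and disc(K) = 4d if d = 2 or 3 mod 4.
Here d = 554, and d mod 4 = 2.
d = 2 mod 4, not 1 (O_K = Z[sqrt(d)]), so disc(K) = 4d = 4 * (554) = 2216

2216


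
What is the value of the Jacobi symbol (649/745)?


Compute (649/745) via quadratic reciprocity:
  reciprocity: (649/745) -> +(745/649)
  reduce: (96/649)
  pull out 2: (2/649) = +1  (since 649 mod 8 = 1)
  pull out 2: (2/649) = +1  (since 649 mod 8 = 1)
  pull out 2: (2/649) = +1  (since 649 mod 8 = 1)
  pull out 2: (2/649) = +1  (since 649 mod 8 = 1)
  pull out 2: (2/649) = +1  (since 649 mod 8 = 1)
  reciprocity: (3/649) -> +(649/3)
  reduce: (1/3)
  (1/3) = 1
Product of signs = 1

1


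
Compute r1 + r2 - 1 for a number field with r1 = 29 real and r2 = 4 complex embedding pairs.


By Dirichlet's unit theorem:
rank = r1 + r2 - 1
= 29 + 4 - 1
= 32

32


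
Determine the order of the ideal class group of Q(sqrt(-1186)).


K = Q(sqrt(-1186)). d mod 4 = 2, so D = disc(K) = 4d = -4744
h(K) equals the number of primitive reduced positive-definite forms (a, b, c) = a*x^2 + b*x*y + c*y^2 with b^2 - 4ac = D,
where reduced means |b| <= a <= c, with b >= 0 whenever |b| = a or a = c, and primitive means gcd(a, b, c) = 1.
Reduced forces 3a^2 <= |D| = 4744, so 1 <= a <= 39; b must have the parity of D, and c = (b^2 - D)/(4a) must be an integer >= a.
Enumerate a = 1..39, b in [-a, a]:
  a=1: (1, 0, 1186)  [1]
  a=2: (2, 0, 593)  [1]
  a=3..4: none
  a=5: (5, -4, 238), (5, 4, 238)  [2]
  a=6: none
  a=7: (7, -4, 170), (7, 4, 170)  [2]
  a=8..9: none
  a=10: (10, -4, 119), (10, 4, 119)  [2]
  a=11..12: none
  a=13: (13, -12, 94), (13, 12, 94)  [2]
  a=14: (14, -4, 85), (14, 4, 85)  [2]
  a=15..16: none
  a=17: (17, -4, 70), (17, 4, 70)  [2]
  a=18: none
  a=19: (19, -14, 65), (19, 14, 65)  [2]
  a=20..24: none
  a=25: (25, -16, 50), (25, 16, 50)  [2]
  a=26: (26, -12, 47), (26, 12, 47)  [2]
  a=27..33: none
  a=34: (34, -4, 35), (34, 4, 35)  [2]
  a=35: (35, -24, 38), (35, 24, 38)  [2]
  a=36..39: none
Total reduced forms: 1 + 1 + 2 + 2 + 2 + 2 + 2 + 2 + 2 + 2 + 2 + 2 + 2 = 24
h = 24

24


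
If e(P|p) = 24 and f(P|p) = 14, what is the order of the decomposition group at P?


|D_P| = e * f
= 24 * 14
= 336

336


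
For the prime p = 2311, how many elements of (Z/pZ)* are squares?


For prime p, the number of non-zero quadratic residues is (p-1)/2.
= (2311-1)/2
= 1155

1155


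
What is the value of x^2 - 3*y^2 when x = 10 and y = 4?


x^2 - d*y^2
= 10^2 - 3*4^2
= 100 - 48
= 52

52


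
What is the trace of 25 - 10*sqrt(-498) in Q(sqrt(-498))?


Tr(a + b*sqrt(d)) = (a + b*sqrt(d)) + (a - b*sqrt(d)) = 2a
= 2 * (25)
= 50

50


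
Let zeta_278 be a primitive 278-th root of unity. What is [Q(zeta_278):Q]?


The degree equals Euler's totient phi(278).
278 = 2 * 139
phi(278) = 138

138


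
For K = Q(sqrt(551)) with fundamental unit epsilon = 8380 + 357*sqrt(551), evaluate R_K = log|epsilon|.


epsilon = 8380 + 357*sqrt(551)
= 16759.9999
R = ln(16759.9999)
= 9.7268

9.7268


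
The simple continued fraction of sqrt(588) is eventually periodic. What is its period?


Run the CF algorithm for sqrt(588).
a_0 = floor(sqrt(588)) = 24; set m_0=0, q_0=1.
Recurrence: m' = q*a - m,  q' = (d - m'^2)/q,  a' = floor((a_0 + m')/q').
  step 1: m=24, q=12, a=4
  step 2: m=24, q=1, a=48
a_2 = 2*a_0 = 48, so the period closes here.
sqrt(588) = [24; 4, 48]
Period length = 2

2


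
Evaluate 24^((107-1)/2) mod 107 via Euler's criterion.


p = 107 is prime and the exponent is (p-1)/2 = 53, so by Euler's criterion 24^53 = (24/107) = +1 or -1 mod 107.
Compute by square-and-multiply:
  53 = 32 + 16 + 4 + 1 (binary 110101)
  Repeated squaring mod 107: 24^1 = 24, 24^2 = 41, 24^4 = 76, 24^8 = 105, 24^16 = 4, 24^32 = 16
  24^53 = 24^32 * 24^16 * 24^4 * 24^1 = 16 * 4 * 76 * 24 mod 107
    16 * 4 = 64 = 64 mod 107
    64 * 76 = 4864 = 49 mod 107
    49 * 24 = 1176 = 106 mod 107
  24^53 = 106 mod 107
Result 106 = p - 1 = -1 mod 107: 24 is a quadratic non-residue mod 107. As a residue in [0, p-1] the value is 106.
24^53 mod 107 = 106

106


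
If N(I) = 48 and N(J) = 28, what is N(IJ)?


N(IJ) = N(I) * N(J)
= 48 * 28
= 1344

1344


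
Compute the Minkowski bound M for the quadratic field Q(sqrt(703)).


d = 703, d mod 4 = 3, so disc(K) = 4d = 2812; |disc(K)| = 2812
Real quadratic field, so n = 2, s = r2 = 0, r1 = 2
M = (n!/n^n) * (4/pi)^s * sqrt(|disc(K)|) = (2!/2^2) * (4/pi)^0 * sqrt(2812)
= 0.5 * 1.000000 * 53.028294
= 26.5141

26.5141


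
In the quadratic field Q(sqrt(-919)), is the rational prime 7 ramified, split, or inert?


K = Q(sqrt(-919)). Since d mod 4 = 1, disc(K) = -919.
Check p | disc: -919 mod 7 = 5.
p does not divide disc. Compute Legendre symbol (d/p):
5^((7-1)/2) mod 7 = -1
(d/p) = -1, so p is inert: (p) stays prime with e=1, f=2, g=1.
Therefore p is inert.

inert


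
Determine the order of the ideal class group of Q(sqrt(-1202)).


K = Q(sqrt(-1202)). d mod 4 = 2, so D = disc(K) = 4d = -4808
h(K) equals the number of primitive reduced positive-definite forms (a, b, c) = a*x^2 + b*x*y + c*y^2 with b^2 - 4ac = D,
where reduced means |b| <= a <= c, with b >= 0 whenever |b| = a or a = c, and primitive means gcd(a, b, c) = 1.
Reduced forces 3a^2 <= |D| = 4808, so 1 <= a <= 40; b must have the parity of D, and c = (b^2 - D)/(4a) must be an integer >= a.
Enumerate a = 1..40, b in [-a, a]:
  a=1: (1, 0, 1202)  [1]
  a=2: (2, 0, 601)  [1]
  a=3: (3, -2, 401), (3, 2, 401)  [2]
  a=4..5: none
  a=6: (6, -4, 201), (6, 4, 201)  [2]
  a=7: (7, -6, 173), (7, 6, 173)  [2]
  a=8: none
  a=9: (9, -4, 134), (9, 4, 134)  [2]
  a=10..13: none
  a=14: (14, -8, 87), (14, 8, 87)  [2]
  a=15..17: none
  a=18: (18, -4, 67), (18, 4, 67)  [2]
  a=19..20: none
  a=21: (21, -20, 62), (21, -8, 58), (21, 8, 58), (21, 20, 62)  [4]
  a=22..26: none
  a=27: (27, -22, 49), (27, 22, 49)  [2]
  a=28: none
  a=29: (29, -8, 42), (29, 8, 42)  [2]
  a=30: none
  a=31: (31, -20, 42), (31, 20, 42)  [2]
  a=32..40: none
Total reduced forms: 1 + 1 + 2 + 2 + 2 + 2 + 2 + 2 + 4 + 2 + 2 + 2 = 24
h = 24

24


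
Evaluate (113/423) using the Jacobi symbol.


Compute (113/423) via quadratic reciprocity:
  reciprocity: (113/423) -> +(423/113)
  reduce: (84/113)
  pull out 2: (2/113) = +1  (since 113 mod 8 = 1)
  pull out 2: (2/113) = +1  (since 113 mod 8 = 1)
  reciprocity: (21/113) -> +(113/21)
  reduce: (8/21)
  pull out 2: (2/21) = -1  (since 21 mod 8 = 5)
  pull out 2: (2/21) = -1  (since 21 mod 8 = 5)
  pull out 2: (2/21) = -1  (since 21 mod 8 = 5)
  (1/21) = 1
Product of signs = -1

-1


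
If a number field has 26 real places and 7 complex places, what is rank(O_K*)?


By Dirichlet's unit theorem:
rank = r1 + r2 - 1
= 26 + 7 - 1
= 32

32


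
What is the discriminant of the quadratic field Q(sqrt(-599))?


For K = Q(sqrt(d)) with d squarefree: disc(K) = d if d = 1 mod 4, and disc(K) = 4d if d = 2 or 3 mod 4.
Here d = -599, and d mod 4 = 1.
d = 1 mod 4 (O_K = Z[(1+sqrt(d))/2]), so disc(K) = d = -599

-599


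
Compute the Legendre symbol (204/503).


p = 503 is prime, so compute (204/503) with the reciprocity algorithm (Jacobi-symbol steps: pull out 2s via (2/n), flip via reciprocity, reduce):
  pull out 2: (2/503) = +1  (since 503 mod 8 = 7)
  pull out 2: (2/503) = +1  (since 503 mod 8 = 7)
  reciprocity: (51/503) -> -(503/51)
  reduce: (44/51)
  pull out 2: (2/51) = -1  (since 51 mod 8 = 3)
  pull out 2: (2/51) = -1  (since 51 mod 8 = 3)
  reciprocity: (11/51) -> -(51/11)
  reduce: (7/11)
  reciprocity: (7/11) -> -(11/7)
  reduce: (4/7)
  pull out 2: (2/7) = +1  (since 7 mod 8 = 7)
  pull out 2: (2/7) = +1  (since 7 mod 8 = 7)
  (1/7) = 1
Product of signs = -1
(204/503) = -1

-1


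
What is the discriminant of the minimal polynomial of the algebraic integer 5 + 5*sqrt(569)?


The element 5 + 5*sqrt(569) has minimal polynomial:
x^2 - 10*x - 14200
Discriminant = (-10)^2 - 4*(-14200)
= 100 + 56800
= 56900

56900


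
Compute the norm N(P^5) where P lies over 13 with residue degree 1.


N(P^a) = p^(a*f)
= 13^(5*1)
= 13^5
= 371293

371293


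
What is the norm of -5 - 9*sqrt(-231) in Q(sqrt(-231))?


N(a + b*sqrt(d)) = a^2 - d*b^2
= (-5)^2 - (-231)*(-9)^2
= 25 + 18711
= 18736

18736


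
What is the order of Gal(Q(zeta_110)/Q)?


|Gal(Q(zeta_110)/Q)| = phi(110)
= 40

40


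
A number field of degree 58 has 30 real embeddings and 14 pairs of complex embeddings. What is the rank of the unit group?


By Dirichlet's unit theorem:
rank = r1 + r2 - 1
= 30 + 14 - 1
= 43

43


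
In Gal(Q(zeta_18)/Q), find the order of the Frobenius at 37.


The Frobenius at p in Gal(Q(zeta_n)/Q) = (Z/nZ)* is the class of p, so its order is ord_18(37), the smallest k >= 1 with 37^k = 1 mod 18.
n = 18 = 2 * 3^2, phi(18) = 6; the order divides phi(n).
Divisors of 6: 1, 2, 3, 6
Repeated squaring mod 18: 37^1 = 1, 37^2 = 1, 37^4 = 1
Test divisors in increasing order:
  k=1: 37^1 = 1 mod 18  <- first divisor giving 1
Order = 1

1


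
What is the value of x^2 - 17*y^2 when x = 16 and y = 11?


x^2 - d*y^2
= 16^2 - 17*11^2
= 256 - 2057
= -1801

-1801


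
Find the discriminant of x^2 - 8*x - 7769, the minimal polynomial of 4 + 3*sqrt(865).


The element 4 + 3*sqrt(865) has minimal polynomial:
x^2 - 8*x - 7769
Discriminant = (-8)^2 - 4*(-7769)
= 64 + 31076
= 31140

31140


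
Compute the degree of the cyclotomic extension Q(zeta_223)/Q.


The degree equals Euler's totient phi(223).
223 = 223
phi(223) = 222

222


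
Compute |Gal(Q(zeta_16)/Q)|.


|Gal(Q(zeta_16)/Q)| = phi(16)
= 8

8


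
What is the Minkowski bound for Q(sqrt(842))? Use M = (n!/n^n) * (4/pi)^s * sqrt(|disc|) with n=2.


d = 842, d mod 4 = 2, so disc(K) = 4d = 3368; |disc(K)| = 3368
Real quadratic field, so n = 2, s = r2 = 0, r1 = 2
M = (n!/n^n) * (4/pi)^s * sqrt(|disc(K)|) = (2!/2^2) * (4/pi)^0 * sqrt(3368)
= 0.5 * 1.000000 * 58.034473
= 29.0172

29.0172


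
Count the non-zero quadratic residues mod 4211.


For prime p, the number of non-zero quadratic residues is (p-1)/2.
= (4211-1)/2
= 2105

2105


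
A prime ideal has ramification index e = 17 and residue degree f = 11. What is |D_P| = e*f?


|D_P| = e * f
= 17 * 11
= 187

187


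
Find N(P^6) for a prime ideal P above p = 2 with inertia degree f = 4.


N(P^a) = p^(a*f)
= 2^(6*4)
= 2^24
= 16777216

16777216


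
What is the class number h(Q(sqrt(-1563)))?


K = Q(sqrt(-1563)). d mod 4 = 1, so D = disc(K) = d = -1563
h(K) equals the number of primitive reduced positive-definite forms (a, b, c) = a*x^2 + b*x*y + c*y^2 with b^2 - 4ac = D,
where reduced means |b| <= a <= c, with b >= 0 whenever |b| = a or a = c, and primitive means gcd(a, b, c) = 1.
Reduced forces 3a^2 <= |D| = 1563, so 1 <= a <= 22; b must have the parity of D, and c = (b^2 - D)/(4a) must be an integer >= a.
Enumerate a = 1..22, b in [-a, a]:
  a=1: (1, 1, 391)  [1]
  a=2: none
  a=3: (3, 3, 131)  [1]
  a=4..12: none
  a=13: (13, -7, 31), (13, 7, 31)  [2]
  a=14..16: none
  a=17: (17, -1, 23), (17, 1, 23)  [2]
  a=18..22: none
Total reduced forms: 1 + 1 + 2 + 2 = 6
h = 6

6


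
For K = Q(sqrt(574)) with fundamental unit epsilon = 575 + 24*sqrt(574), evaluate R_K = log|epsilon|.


epsilon = 575 + 24*sqrt(574)
= 1149.9991
R = ln(1149.9991)
= 7.0475

7.0475


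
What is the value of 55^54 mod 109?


p = 109 is prime and the exponent is (p-1)/2 = 54, so by Euler's criterion 55^54 = (55/109) = +1 or -1 mod 109.
Compute by square-and-multiply:
  54 = 32 + 16 + 4 + 2 (binary 110110)
  Repeated squaring mod 109: 55^1 = 55, 55^2 = 82, 55^4 = 75, 55^8 = 66, 55^16 = 105, 55^32 = 16
  55^54 = 55^32 * 55^16 * 55^4 * 55^2 = 16 * 105 * 75 * 82 mod 109
    16 * 105 = 1680 = 45 mod 109
    45 * 75 = 3375 = 105 mod 109
    105 * 82 = 8610 = 108 mod 109
  55^54 = 108 mod 109
Result 108 = p - 1 = -1 mod 109: 55 is a quadratic non-residue mod 109. As a residue in [0, p-1] the value is 108.
55^54 mod 109 = 108

108


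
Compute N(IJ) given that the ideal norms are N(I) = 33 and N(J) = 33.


N(IJ) = N(I) * N(J)
= 33 * 33
= 1089

1089


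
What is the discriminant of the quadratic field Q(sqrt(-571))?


For K = Q(sqrt(d)) with d squarefree: disc(K) = d if d = 1 mod 4, and disc(K) = 4d if d = 2 or 3 mod 4.
Here d = -571, and d mod 4 = 1.
d = 1 mod 4 (O_K = Z[(1+sqrt(d))/2]), so disc(K) = d = -571

-571


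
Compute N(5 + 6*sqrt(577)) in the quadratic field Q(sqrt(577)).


N(a + b*sqrt(d)) = a^2 - d*b^2
= (5)^2 - (577)*(6)^2
= 25 - 20772
= -20747

-20747


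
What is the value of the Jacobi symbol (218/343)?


Compute (218/343) via quadratic reciprocity:
  pull out 2: (2/343) = +1  (since 343 mod 8 = 7)
  reciprocity: (109/343) -> +(343/109)
  reduce: (16/109)
  pull out 2: (2/109) = -1  (since 109 mod 8 = 5)
  pull out 2: (2/109) = -1  (since 109 mod 8 = 5)
  pull out 2: (2/109) = -1  (since 109 mod 8 = 5)
  pull out 2: (2/109) = -1  (since 109 mod 8 = 5)
  (1/109) = 1
Product of signs = 1

1


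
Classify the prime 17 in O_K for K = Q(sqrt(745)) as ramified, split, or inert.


K = Q(sqrt(745)). Since d mod 4 = 1, disc(K) = 745.
Check p | disc: 745 mod 17 = 14.
p does not divide disc. Compute Legendre symbol (d/p):
14^((17-1)/2) mod 17 = -1
(d/p) = -1, so p is inert: (p) stays prime with e=1, f=2, g=1.
Therefore p is inert.

inert


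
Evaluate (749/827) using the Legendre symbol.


p = 827 is prime, so compute (749/827) with the reciprocity algorithm (Jacobi-symbol steps: pull out 2s via (2/n), flip via reciprocity, reduce):
  reciprocity: (749/827) -> +(827/749)
  reduce: (78/749)
  pull out 2: (2/749) = -1  (since 749 mod 8 = 5)
  reciprocity: (39/749) -> +(749/39)
  reduce: (8/39)
  pull out 2: (2/39) = +1  (since 39 mod 8 = 7)
  pull out 2: (2/39) = +1  (since 39 mod 8 = 7)
  pull out 2: (2/39) = +1  (since 39 mod 8 = 7)
  (1/39) = 1
Product of signs = -1
(749/827) = -1

-1


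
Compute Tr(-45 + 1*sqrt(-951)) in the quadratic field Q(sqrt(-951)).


Tr(a + b*sqrt(d)) = (a + b*sqrt(d)) + (a - b*sqrt(d)) = 2a
= 2 * (-45)
= -90

-90


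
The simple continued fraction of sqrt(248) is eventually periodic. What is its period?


Run the CF algorithm for sqrt(248).
a_0 = floor(sqrt(248)) = 15; set m_0=0, q_0=1.
Recurrence: m' = q*a - m,  q' = (d - m'^2)/q,  a' = floor((a_0 + m')/q').
  step 1: m=15, q=23, a=1
  step 2: m=8, q=8, a=2
  step 3: m=8, q=23, a=1
  step 4: m=15, q=1, a=30
a_4 = 2*a_0 = 30, so the period closes here.
sqrt(248) = [15; 1, 2, 1, 30]
Period length = 4

4


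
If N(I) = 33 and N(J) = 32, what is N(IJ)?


N(IJ) = N(I) * N(J)
= 33 * 32
= 1056

1056


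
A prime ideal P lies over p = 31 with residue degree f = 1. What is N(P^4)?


N(P^a) = p^(a*f)
= 31^(4*1)
= 31^4
= 923521

923521


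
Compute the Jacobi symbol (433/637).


Compute (433/637) via quadratic reciprocity:
  reciprocity: (433/637) -> +(637/433)
  reduce: (204/433)
  pull out 2: (2/433) = +1  (since 433 mod 8 = 1)
  pull out 2: (2/433) = +1  (since 433 mod 8 = 1)
  reciprocity: (51/433) -> +(433/51)
  reduce: (25/51)
  reciprocity: (25/51) -> +(51/25)
  reduce: (1/25)
  (1/25) = 1
Product of signs = 1

1


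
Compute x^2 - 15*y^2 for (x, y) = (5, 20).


x^2 - d*y^2
= 5^2 - 15*20^2
= 25 - 6000
= -5975

-5975


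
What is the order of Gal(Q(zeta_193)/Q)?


|Gal(Q(zeta_193)/Q)| = phi(193)
= 192

192


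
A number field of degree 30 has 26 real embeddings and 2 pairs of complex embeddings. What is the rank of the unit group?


By Dirichlet's unit theorem:
rank = r1 + r2 - 1
= 26 + 2 - 1
= 27

27


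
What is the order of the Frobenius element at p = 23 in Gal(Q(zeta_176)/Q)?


The Frobenius at p in Gal(Q(zeta_n)/Q) = (Z/nZ)* is the class of p, so its order is ord_176(23), the smallest k >= 1 with 23^k = 1 mod 176.
n = 176 = 2^4 * 11, phi(176) = 80; the order divides phi(n).
Divisors of 80: 1, 2, 4, 5, 8, 10, 16, 20, 40, 80
Repeated squaring mod 176: 23^1 = 23, 23^2 = 1, 23^4 = 1, 23^8 = 1, 23^16 = 1, 23^32 = 1, 23^64 = 1
Test divisors in increasing order:
  k=1: 23^1 = 23 mod 176
  k=2: 23^2 = 1 mod 176  <- first divisor giving 1
Order = 2

2


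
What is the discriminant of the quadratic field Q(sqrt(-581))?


For K = Q(sqrt(d)) with d squarefree: disc(K) = d if d = 1 mod 4, and disc(K) = 4d if d = 2 or 3 mod 4.
Here d = -581, and d mod 4 = 3.
d = 3 mod 4, not 1 (O_K = Z[sqrt(d)]), so disc(K) = 4d = 4 * (-581) = -2324

-2324


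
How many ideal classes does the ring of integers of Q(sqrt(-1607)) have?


K = Q(sqrt(-1607)). d mod 4 = 1, so D = disc(K) = d = -1607
h(K) equals the number of primitive reduced positive-definite forms (a, b, c) = a*x^2 + b*x*y + c*y^2 with b^2 - 4ac = D,
where reduced means |b| <= a <= c, with b >= 0 whenever |b| = a or a = c, and primitive means gcd(a, b, c) = 1.
Reduced forces 3a^2 <= |D| = 1607, so 1 <= a <= 23; b must have the parity of D, and c = (b^2 - D)/(4a) must be an integer >= a.
Enumerate a = 1..23, b in [-a, a]:
  a=1: (1, 1, 402)  [1]
  a=2: (2, -1, 201), (2, 1, 201)  [2]
  a=3: (3, -1, 134), (3, 1, 134)  [2]
  a=4: (4, -3, 101), (4, 3, 101)  [2]
  a=5: none
  a=6: (6, -5, 68), (6, -1, 67), (6, 1, 67), (6, 5, 68)  [4]
  a=7: none
  a=8: (8, -5, 51), (8, 5, 51)  [2]
  a=9: (9, -7, 46), (9, 7, 46)  [2]
  a=10..11: none
  a=12: (12, -11, 36), (12, -5, 34), (12, 5, 34), (12, 11, 36)  [4]
  a=13..15: none
  a=16: (16, -11, 27), (16, 11, 27)  [2]
  a=17: (17, -5, 24), (17, 5, 24)  [2]
  a=18: (18, -11, 24), (18, -7, 23), (18, 7, 23), (18, 11, 24)  [4]
  a=19..23: none
Total reduced forms: 1 + 2 + 2 + 2 + 4 + 2 + 2 + 4 + 2 + 2 + 4 = 27
h = 27

27


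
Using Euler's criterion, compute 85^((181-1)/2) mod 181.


p = 181 is prime and the exponent is (p-1)/2 = 90, so by Euler's criterion 85^90 = (85/181) = +1 or -1 mod 181.
Compute by square-and-multiply:
  90 = 64 + 16 + 8 + 2 (binary 1011010)
  Repeated squaring mod 181: 85^1 = 85, 85^2 = 166, 85^4 = 44, 85^8 = 126, 85^16 = 129, 85^32 = 170, 85^64 = 121
  85^90 = 85^64 * 85^16 * 85^8 * 85^2 = 121 * 129 * 126 * 166 mod 181
    121 * 129 = 15609 = 43 mod 181
    43 * 126 = 5418 = 169 mod 181
    169 * 166 = 28054 = 180 mod 181
  85^90 = 180 mod 181
Result 180 = p - 1 = -1 mod 181: 85 is a quadratic non-residue mod 181. As a residue in [0, p-1] the value is 180.
85^90 mod 181 = 180

180


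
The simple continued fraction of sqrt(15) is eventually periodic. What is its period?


Run the CF algorithm for sqrt(15).
a_0 = floor(sqrt(15)) = 3; set m_0=0, q_0=1.
Recurrence: m' = q*a - m,  q' = (d - m'^2)/q,  a' = floor((a_0 + m')/q').
  step 1: m=3, q=6, a=1
  step 2: m=3, q=1, a=6
a_2 = 2*a_0 = 6, so the period closes here.
sqrt(15) = [3; 1, 6]
Period length = 2

2


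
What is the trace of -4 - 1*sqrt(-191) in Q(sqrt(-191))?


Tr(a + b*sqrt(d)) = (a + b*sqrt(d)) + (a - b*sqrt(d)) = 2a
= 2 * (-4)
= -8

-8


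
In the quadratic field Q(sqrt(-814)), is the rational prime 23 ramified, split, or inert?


K = Q(sqrt(-814)). Since d mod 4 = 2, disc(K) = -3256.
Check p | disc: -3256 mod 23 = 10.
p does not divide disc. Compute Legendre symbol (d/p):
14^((23-1)/2) mod 23 = -1
(d/p) = -1, so p is inert: (p) stays prime with e=1, f=2, g=1.
Therefore p is inert.

inert


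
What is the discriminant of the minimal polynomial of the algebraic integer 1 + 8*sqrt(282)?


The element 1 + 8*sqrt(282) has minimal polynomial:
x^2 - 2*x - 18047
Discriminant = (-2)^2 - 4*(-18047)
= 4 + 72188
= 72192

72192


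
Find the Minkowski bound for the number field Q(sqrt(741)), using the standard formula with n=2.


d = 741, d mod 4 = 1, so disc(K) = d = 741; |disc(K)| = 741
Real quadratic field, so n = 2, s = r2 = 0, r1 = 2
M = (n!/n^n) * (4/pi)^s * sqrt(|disc(K)|) = (2!/2^2) * (4/pi)^0 * sqrt(741)
= 0.5 * 1.000000 * 27.221315
= 13.6107

13.6107


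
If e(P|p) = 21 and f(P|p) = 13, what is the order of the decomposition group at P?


|D_P| = e * f
= 21 * 13
= 273

273


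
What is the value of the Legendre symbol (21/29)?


p = 29 is prime, so compute (21/29) with the reciprocity algorithm (Jacobi-symbol steps: pull out 2s via (2/n), flip via reciprocity, reduce):
  reciprocity: (21/29) -> +(29/21)
  reduce: (8/21)
  pull out 2: (2/21) = -1  (since 21 mod 8 = 5)
  pull out 2: (2/21) = -1  (since 21 mod 8 = 5)
  pull out 2: (2/21) = -1  (since 21 mod 8 = 5)
  (1/21) = 1
Product of signs = -1
(21/29) = -1

-1


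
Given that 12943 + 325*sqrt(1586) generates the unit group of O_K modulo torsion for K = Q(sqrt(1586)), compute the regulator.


epsilon = 12943 + 325*sqrt(1586)
= 25886.0000
R = ln(25886.0000)
= 10.1615

10.1615


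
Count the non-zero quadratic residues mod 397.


For prime p, the number of non-zero quadratic residues is (p-1)/2.
= (397-1)/2
= 198

198


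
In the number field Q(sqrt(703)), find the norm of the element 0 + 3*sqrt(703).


N(a + b*sqrt(d)) = a^2 - d*b^2
= (0)^2 - (703)*(3)^2
= 0 - 6327
= -6327

-6327


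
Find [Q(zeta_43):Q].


The degree equals Euler's totient phi(43).
43 = 43
phi(43) = 42

42


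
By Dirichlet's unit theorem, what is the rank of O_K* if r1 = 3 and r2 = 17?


By Dirichlet's unit theorem:
rank = r1 + r2 - 1
= 3 + 17 - 1
= 19

19


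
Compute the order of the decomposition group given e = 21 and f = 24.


|D_P| = e * f
= 21 * 24
= 504

504


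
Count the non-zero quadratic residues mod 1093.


For prime p, the number of non-zero quadratic residues is (p-1)/2.
= (1093-1)/2
= 546

546


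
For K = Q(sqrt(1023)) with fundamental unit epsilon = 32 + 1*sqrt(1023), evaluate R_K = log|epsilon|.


epsilon = 32 + 1*sqrt(1023)
= 63.9844
R = ln(63.9844)
= 4.1586

4.1586


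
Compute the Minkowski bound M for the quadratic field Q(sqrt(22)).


d = 22, d mod 4 = 2, so disc(K) = 4d = 88; |disc(K)| = 88
Real quadratic field, so n = 2, s = r2 = 0, r1 = 2
M = (n!/n^n) * (4/pi)^s * sqrt(|disc(K)|) = (2!/2^2) * (4/pi)^0 * sqrt(88)
= 0.5 * 1.000000 * 9.380832
= 4.6904

4.6904


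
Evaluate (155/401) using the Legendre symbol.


p = 401 is prime, so compute (155/401) with the reciprocity algorithm (Jacobi-symbol steps: pull out 2s via (2/n), flip via reciprocity, reduce):
  reciprocity: (155/401) -> +(401/155)
  reduce: (91/155)
  reciprocity: (91/155) -> -(155/91)
  reduce: (64/91)
  pull out 2: (2/91) = -1  (since 91 mod 8 = 3)
  pull out 2: (2/91) = -1  (since 91 mod 8 = 3)
  pull out 2: (2/91) = -1  (since 91 mod 8 = 3)
  pull out 2: (2/91) = -1  (since 91 mod 8 = 3)
  pull out 2: (2/91) = -1  (since 91 mod 8 = 3)
  pull out 2: (2/91) = -1  (since 91 mod 8 = 3)
  (1/91) = 1
Product of signs = -1
(155/401) = -1

-1


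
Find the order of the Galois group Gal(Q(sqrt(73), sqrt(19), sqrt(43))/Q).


The 3 square roots of distinct primes are multiplicatively independent over Q,
so [K:Q] = 2^3 and Gal(K/Q) is isomorphic to (Z/2Z)^3.
|Gal| = 2^3 = 8

8


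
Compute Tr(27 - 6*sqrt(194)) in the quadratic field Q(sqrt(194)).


Tr(a + b*sqrt(d)) = (a + b*sqrt(d)) + (a - b*sqrt(d)) = 2a
= 2 * (27)
= 54

54


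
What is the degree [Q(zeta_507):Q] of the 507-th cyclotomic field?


The degree equals Euler's totient phi(507).
507 = 3 * 13^2
phi(507) = 312

312


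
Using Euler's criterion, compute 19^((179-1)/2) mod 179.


p = 179 is prime and the exponent is (p-1)/2 = 89, so by Euler's criterion 19^89 = (19/179) = +1 or -1 mod 179.
Compute by square-and-multiply:
  89 = 64 + 16 + 8 + 1 (binary 1011001)
  Repeated squaring mod 179: 19^1 = 19, 19^2 = 3, 19^4 = 9, 19^8 = 81, 19^16 = 117, 19^32 = 85, 19^64 = 65
  19^89 = 19^64 * 19^16 * 19^8 * 19^1 = 65 * 117 * 81 * 19 mod 179
    65 * 117 = 7605 = 87 mod 179
    87 * 81 = 7047 = 66 mod 179
    66 * 19 = 1254 = 1 mod 179
  19^89 = 1 mod 179
Result 1: 19 is a quadratic residue mod 179.
19^89 mod 179 = 1

1


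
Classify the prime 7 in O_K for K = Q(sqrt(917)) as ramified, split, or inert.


K = Q(sqrt(917)). Since d mod 4 = 1, disc(K) = 917.
Check p | disc: 917 mod 7 = 0.
p divides disc, so p ramifies: (p) = P^2 with e=2, f=1, g=1.
Therefore p is ramified.

ramified


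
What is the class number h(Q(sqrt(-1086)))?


K = Q(sqrt(-1086)). d mod 4 = 2, so D = disc(K) = 4d = -4344
h(K) equals the number of primitive reduced positive-definite forms (a, b, c) = a*x^2 + b*x*y + c*y^2 with b^2 - 4ac = D,
where reduced means |b| <= a <= c, with b >= 0 whenever |b| = a or a = c, and primitive means gcd(a, b, c) = 1.
Reduced forces 3a^2 <= |D| = 4344, so 1 <= a <= 38; b must have the parity of D, and c = (b^2 - D)/(4a) must be an integer >= a.
Enumerate a = 1..38, b in [-a, a]:
  a=1: (1, 0, 1086)  [1]
  a=2: (2, 0, 543)  [1]
  a=3: (3, 0, 362)  [1]
  a=4: none
  a=5: (5, -4, 218), (5, 4, 218)  [2]
  a=6: (6, 0, 181)  [1]
  a=7..9: none
  a=10: (10, -4, 109), (10, 4, 109)  [2]
  a=11: (11, -10, 101), (11, 10, 101)  [2]
  a=12..14: none
  a=15: (15, -6, 73), (15, 6, 73)  [2]
  a=16: none
  a=17: (17, -12, 66), (17, 12, 66)  [2]
  a=18: none
  a=19: (19, -8, 58), (19, 8, 58)  [2]
  a=20..21: none
  a=22: (22, -12, 51), (22, 12, 51)  [2]
  a=23: (23, -16, 50), (23, 16, 50)  [2]
  a=24: none
  a=25: (25, -16, 46), (25, 16, 46)  [2]
  a=26..28: none
  a=29: (29, -8, 38), (29, 8, 38)  [2]
  a=30: (30, -24, 41), (30, 24, 41)  [2]
  a=31..32: none
  a=33: (33, -12, 34), (33, 12, 34)  [2]
  a=34..38: none
Total reduced forms: 1 + 1 + 1 + 2 + 1 + 2 + 2 + 2 + 2 + 2 + 2 + 2 + 2 + 2 + 2 + 2 = 28
h = 28

28


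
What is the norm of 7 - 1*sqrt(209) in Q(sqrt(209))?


N(a + b*sqrt(d)) = a^2 - d*b^2
= (7)^2 - (209)*(-1)^2
= 49 - 209
= -160

-160


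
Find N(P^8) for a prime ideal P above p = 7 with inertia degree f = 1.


N(P^a) = p^(a*f)
= 7^(8*1)
= 7^8
= 5764801

5764801


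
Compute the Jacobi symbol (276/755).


Compute (276/755) via quadratic reciprocity:
  pull out 2: (2/755) = -1  (since 755 mod 8 = 3)
  pull out 2: (2/755) = -1  (since 755 mod 8 = 3)
  reciprocity: (69/755) -> +(755/69)
  reduce: (65/69)
  reciprocity: (65/69) -> +(69/65)
  reduce: (4/65)
  pull out 2: (2/65) = +1  (since 65 mod 8 = 1)
  pull out 2: (2/65) = +1  (since 65 mod 8 = 1)
  (1/65) = 1
Product of signs = 1

1


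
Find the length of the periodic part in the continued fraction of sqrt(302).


Run the CF algorithm for sqrt(302).
a_0 = floor(sqrt(302)) = 17; set m_0=0, q_0=1.
Recurrence: m' = q*a - m,  q' = (d - m'^2)/q,  a' = floor((a_0 + m')/q').
  step 1: m=17, q=13, a=2
  step 2: m=9, q=17, a=1
  step 3: m=8, q=14, a=1
  step 4: m=6, q=19, a=1
  step 5: m=13, q=7, a=4
  step 6: m=15, q=11, a=2
  step 7: m=7, q=23, a=1
  step 8: m=16, q=2, a=16
  step 9: m=16, q=23, a=1
  step 10: m=7, q=11, a=2
  step 11: m=15, q=7, a=4
  step 12: m=13, q=19, a=1
  step 13: m=6, q=14, a=1
  step 14: m=8, q=17, a=1
  step 15: m=9, q=13, a=2
  step 16: m=17, q=1, a=34
a_16 = 2*a_0 = 34, so the period closes here.
sqrt(302) = [17; 2, 1, 1, 1, 4, 2, 1, 16, 1, 2, 4, 1, 1, 1, 2, 34]
Period length = 16

16


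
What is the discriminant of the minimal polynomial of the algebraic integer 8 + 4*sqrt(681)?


The element 8 + 4*sqrt(681) has minimal polynomial:
x^2 - 16*x - 10832
Discriminant = (-16)^2 - 4*(-10832)
= 256 + 43328
= 43584

43584


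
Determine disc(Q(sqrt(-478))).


For K = Q(sqrt(d)) with d squarefree: disc(K) = d if d = 1 mod 4, and disc(K) = 4d if d = 2 or 3 mod 4.
Here d = -478, and d mod 4 = 2.
d = 2 mod 4, not 1 (O_K = Z[sqrt(d)]), so disc(K) = 4d = 4 * (-478) = -1912

-1912


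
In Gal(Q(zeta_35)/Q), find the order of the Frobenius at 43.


The Frobenius at p in Gal(Q(zeta_n)/Q) = (Z/nZ)* is the class of p, so its order is ord_35(43), the smallest k >= 1 with 43^k = 1 mod 35.
n = 35 = 5 * 7, phi(35) = 24; the order divides phi(n).
Divisors of 24: 1, 2, 3, 4, 6, 8, 12, 24
Repeated squaring mod 35: 43^1 = 8, 43^2 = 29, 43^4 = 1, 43^8 = 1, 43^16 = 1
Test divisors in increasing order:
  k=1: 43^1 = 8 mod 35
  k=2: 43^2 = 29 mod 35
  k=3: 43^3 = 29 * 8 = 22 mod 35
  k=4: 43^4 = 1 mod 35  <- first divisor giving 1
Order = 4

4


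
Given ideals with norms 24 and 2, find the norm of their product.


N(IJ) = N(I) * N(J)
= 24 * 2
= 48

48


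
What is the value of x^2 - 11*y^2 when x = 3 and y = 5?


x^2 - d*y^2
= 3^2 - 11*5^2
= 9 - 275
= -266

-266


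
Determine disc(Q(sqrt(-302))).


For K = Q(sqrt(d)) with d squarefree: disc(K) = d if d = 1 mod 4, and disc(K) = 4d if d = 2 or 3 mod 4.
Here d = -302, and d mod 4 = 2.
d = 2 mod 4, not 1 (O_K = Z[sqrt(d)]), so disc(K) = 4d = 4 * (-302) = -1208

-1208


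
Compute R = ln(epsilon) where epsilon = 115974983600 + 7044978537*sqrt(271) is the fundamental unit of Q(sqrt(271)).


epsilon = 115974983600 + 7044978537*sqrt(271)
= 2.3195e+11
R = ln(2.3195e+11)
= 26.1698

26.1698


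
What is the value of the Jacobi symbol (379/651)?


Compute (379/651) via quadratic reciprocity:
  reciprocity: (379/651) -> -(651/379)
  reduce: (272/379)
  pull out 2: (2/379) = -1  (since 379 mod 8 = 3)
  pull out 2: (2/379) = -1  (since 379 mod 8 = 3)
  pull out 2: (2/379) = -1  (since 379 mod 8 = 3)
  pull out 2: (2/379) = -1  (since 379 mod 8 = 3)
  reciprocity: (17/379) -> +(379/17)
  reduce: (5/17)
  reciprocity: (5/17) -> +(17/5)
  reduce: (2/5)
  pull out 2: (2/5) = -1  (since 5 mod 8 = 5)
  (1/5) = 1
Product of signs = 1

1


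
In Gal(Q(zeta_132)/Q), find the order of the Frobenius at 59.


The Frobenius at p in Gal(Q(zeta_n)/Q) = (Z/nZ)* is the class of p, so its order is ord_132(59), the smallest k >= 1 with 59^k = 1 mod 132.
n = 132 = 2^2 * 3 * 11, phi(132) = 40; the order divides phi(n).
Divisors of 40: 1, 2, 4, 5, 8, 10, 20, 40
Repeated squaring mod 132: 59^1 = 59, 59^2 = 49, 59^4 = 25, 59^8 = 97, 59^16 = 37, 59^32 = 49
Test divisors in increasing order:
  k=1: 59^1 = 59 mod 132
  k=2: 59^2 = 49 mod 132
  k=4: 59^4 = 25 mod 132
  k=5: 59^5 = 25 * 59 = 23 mod 132
  k=8: 59^8 = 97 mod 132
  k=10: 59^10 = 97 * 49 = 1 mod 132  <- first divisor giving 1
Order = 10

10


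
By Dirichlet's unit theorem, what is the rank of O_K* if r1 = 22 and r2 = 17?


By Dirichlet's unit theorem:
rank = r1 + r2 - 1
= 22 + 17 - 1
= 38

38


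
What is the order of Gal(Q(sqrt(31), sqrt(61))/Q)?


The 2 square roots of distinct primes are multiplicatively independent over Q,
so [K:Q] = 2^2 and Gal(K/Q) is isomorphic to (Z/2Z)^2.
|Gal| = 2^2 = 4

4


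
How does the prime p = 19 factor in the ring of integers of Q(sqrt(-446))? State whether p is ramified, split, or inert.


K = Q(sqrt(-446)). Since d mod 4 = 2, disc(K) = -1784.
Check p | disc: -1784 mod 19 = 2.
p does not divide disc. Compute Legendre symbol (d/p):
10^((19-1)/2) mod 19 = -1
(d/p) = -1, so p is inert: (p) stays prime with e=1, f=2, g=1.
Therefore p is inert.

inert


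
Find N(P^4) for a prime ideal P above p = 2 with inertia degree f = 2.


N(P^a) = p^(a*f)
= 2^(4*2)
= 2^8
= 256

256


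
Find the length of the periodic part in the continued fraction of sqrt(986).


Run the CF algorithm for sqrt(986).
a_0 = floor(sqrt(986)) = 31; set m_0=0, q_0=1.
Recurrence: m' = q*a - m,  q' = (d - m'^2)/q,  a' = floor((a_0 + m')/q').
  step 1: m=31, q=25, a=2
  step 2: m=19, q=25, a=2
  step 3: m=31, q=1, a=62
a_3 = 2*a_0 = 62, so the period closes here.
sqrt(986) = [31; 2, 2, 62]
Period length = 3

3


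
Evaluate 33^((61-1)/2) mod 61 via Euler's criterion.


p = 61 is prime and the exponent is (p-1)/2 = 30, so by Euler's criterion 33^30 = (33/61) = +1 or -1 mod 61.
Compute by square-and-multiply:
  30 = 16 + 8 + 4 + 2 (binary 11110)
  Repeated squaring mod 61: 33^1 = 33, 33^2 = 52, 33^4 = 20, 33^8 = 34, 33^16 = 58
  33^30 = 33^16 * 33^8 * 33^4 * 33^2 = 58 * 34 * 20 * 52 mod 61
    58 * 34 = 1972 = 20 mod 61
    20 * 20 = 400 = 34 mod 61
    34 * 52 = 1768 = 60 mod 61
  33^30 = 60 mod 61
Result 60 = p - 1 = -1 mod 61: 33 is a quadratic non-residue mod 61. As a residue in [0, p-1] the value is 60.
33^30 mod 61 = 60

60


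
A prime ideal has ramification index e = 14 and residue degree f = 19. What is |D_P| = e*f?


|D_P| = e * f
= 14 * 19
= 266

266


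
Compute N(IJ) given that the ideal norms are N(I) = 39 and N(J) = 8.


N(IJ) = N(I) * N(J)
= 39 * 8
= 312

312


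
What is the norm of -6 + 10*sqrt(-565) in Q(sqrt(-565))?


N(a + b*sqrt(d)) = a^2 - d*b^2
= (-6)^2 - (-565)*(10)^2
= 36 + 56500
= 56536

56536


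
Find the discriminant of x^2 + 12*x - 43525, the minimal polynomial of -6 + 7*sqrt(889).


The element -6 + 7*sqrt(889) has minimal polynomial:
x^2 + 12*x - 43525
Discriminant = (12)^2 - 4*(-43525)
= 144 + 174100
= 174244

174244


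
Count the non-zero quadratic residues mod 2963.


For prime p, the number of non-zero quadratic residues is (p-1)/2.
= (2963-1)/2
= 1481

1481


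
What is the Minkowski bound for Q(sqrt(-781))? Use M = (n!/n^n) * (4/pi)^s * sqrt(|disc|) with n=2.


d = -781, d mod 4 = 3, so disc(K) = 4d = -3124; |disc(K)| = 3124
Imaginary quadratic field, so n = 2, s = r2 = 1, r1 = 0
M = (n!/n^n) * (4/pi)^s * sqrt(|disc(K)|) = (2!/2^2) * (4/pi)^1 * sqrt(3124)
= 0.5 * 1.273240 * 55.892754
= 35.5824

35.5824


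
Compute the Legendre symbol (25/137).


p = 137 is prime, so compute (25/137) with the reciprocity algorithm (Jacobi-symbol steps: pull out 2s via (2/n), flip via reciprocity, reduce):
  reciprocity: (25/137) -> +(137/25)
  reduce: (12/25)
  pull out 2: (2/25) = +1  (since 25 mod 8 = 1)
  pull out 2: (2/25) = +1  (since 25 mod 8 = 1)
  reciprocity: (3/25) -> +(25/3)
  reduce: (1/3)
  (1/3) = 1
Product of signs = 1
(25/137) = 1

1


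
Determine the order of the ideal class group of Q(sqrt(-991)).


K = Q(sqrt(-991)). d mod 4 = 1, so D = disc(K) = d = -991
h(K) equals the number of primitive reduced positive-definite forms (a, b, c) = a*x^2 + b*x*y + c*y^2 with b^2 - 4ac = D,
where reduced means |b| <= a <= c, with b >= 0 whenever |b| = a or a = c, and primitive means gcd(a, b, c) = 1.
Reduced forces 3a^2 <= |D| = 991, so 1 <= a <= 18; b must have the parity of D, and c = (b^2 - D)/(4a) must be an integer >= a.
Enumerate a = 1..18, b in [-a, a]:
  a=1: (1, 1, 248)  [1]
  a=2: (2, -1, 124), (2, 1, 124)  [2]
  a=3: none
  a=4: (4, -1, 62), (4, 1, 62)  [2]
  a=5: (5, -3, 50), (5, 3, 50)  [2]
  a=6..7: none
  a=8: (8, -1, 31), (8, 1, 31)  [2]
  a=9: none
  a=10: (10, -7, 26), (10, -3, 25), (10, 3, 25), (10, 7, 26)  [4]
  a=11..12: none
  a=13: (13, -7, 20), (13, 7, 20)  [2]
  a=14..15: none
  a=16: (16, -15, 19), (16, 15, 19)  [2]
  a=17..18: none
Total reduced forms: 1 + 2 + 2 + 2 + 2 + 4 + 2 + 2 = 17
h = 17

17


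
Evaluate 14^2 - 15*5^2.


x^2 - d*y^2
= 14^2 - 15*5^2
= 196 - 375
= -179

-179


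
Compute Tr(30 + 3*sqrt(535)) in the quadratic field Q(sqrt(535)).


Tr(a + b*sqrt(d)) = (a + b*sqrt(d)) + (a - b*sqrt(d)) = 2a
= 2 * (30)
= 60

60


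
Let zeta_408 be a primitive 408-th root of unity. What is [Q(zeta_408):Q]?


The degree equals Euler's totient phi(408).
408 = 2^3 * 3 * 17
phi(408) = 128

128
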